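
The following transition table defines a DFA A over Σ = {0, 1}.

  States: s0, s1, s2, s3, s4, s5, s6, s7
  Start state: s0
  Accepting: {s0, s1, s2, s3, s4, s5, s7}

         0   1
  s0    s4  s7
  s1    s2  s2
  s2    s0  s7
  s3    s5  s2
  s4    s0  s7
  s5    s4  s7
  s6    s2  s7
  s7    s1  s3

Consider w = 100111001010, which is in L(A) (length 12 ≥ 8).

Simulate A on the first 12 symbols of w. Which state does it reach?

Run of A on the first 12 characters of w = 1 0 0 1 1 1 0 0 1 0 1 0:
  step 0: s0  (start)
  step 1: s7  (read 1: s0→s7)
  step 2: s1  (read 0: s7→s1)
  step 3: s2  (read 0: s1→s2)
  step 4: s7  (read 1: s2→s7)
  step 5: s3  (read 1: s7→s3)
  step 6: s2  (read 1: s3→s2)
  step 7: s0  (read 0: s2→s0)
  step 8: s4  (read 0: s0→s4)
  step 9: s7  (read 1: s4→s7)
  step 10: s1  (read 0: s7→s1)
  step 11: s2  (read 1: s1→s2)
  step 12: s0  (read 0: s2→s0)

After reading 12 characters, A is in state s0.
(This kind of state-tracing is the core of the pumping-lemma construction: with 8 states, pigeonhole forces a repeat within the first 8 steps.)

s0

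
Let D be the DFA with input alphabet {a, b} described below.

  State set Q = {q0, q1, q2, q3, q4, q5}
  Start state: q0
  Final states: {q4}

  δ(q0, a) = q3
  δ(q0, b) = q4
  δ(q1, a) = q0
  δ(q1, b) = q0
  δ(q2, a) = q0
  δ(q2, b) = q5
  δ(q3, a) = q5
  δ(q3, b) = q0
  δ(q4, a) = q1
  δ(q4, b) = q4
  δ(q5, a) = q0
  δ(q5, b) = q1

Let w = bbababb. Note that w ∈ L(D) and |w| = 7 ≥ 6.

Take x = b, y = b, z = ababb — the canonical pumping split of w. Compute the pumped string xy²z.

xy^2z = b·b·b·ababb = bbbababb.
Reading y = b takes D from q4 back to q4, so after x·y·y the machine is still in q4, and z then leads to the accepting state q4. Hence bbbababb ∈ L(D).

bbbababb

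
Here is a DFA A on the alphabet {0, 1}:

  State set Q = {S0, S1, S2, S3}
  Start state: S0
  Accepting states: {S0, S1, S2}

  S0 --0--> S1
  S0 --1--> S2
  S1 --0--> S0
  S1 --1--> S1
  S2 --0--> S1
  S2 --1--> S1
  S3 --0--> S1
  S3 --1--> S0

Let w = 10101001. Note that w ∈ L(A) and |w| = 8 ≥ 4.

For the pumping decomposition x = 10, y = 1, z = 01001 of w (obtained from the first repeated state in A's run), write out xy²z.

101101001

xy^2z = 10·1·1·01001 = 101101001.
Reading y = 1 takes A from S1 back to S1, so after x·y·y the machine is still in S1, and z then leads to the accepting state S2. Hence 101101001 ∈ L(A).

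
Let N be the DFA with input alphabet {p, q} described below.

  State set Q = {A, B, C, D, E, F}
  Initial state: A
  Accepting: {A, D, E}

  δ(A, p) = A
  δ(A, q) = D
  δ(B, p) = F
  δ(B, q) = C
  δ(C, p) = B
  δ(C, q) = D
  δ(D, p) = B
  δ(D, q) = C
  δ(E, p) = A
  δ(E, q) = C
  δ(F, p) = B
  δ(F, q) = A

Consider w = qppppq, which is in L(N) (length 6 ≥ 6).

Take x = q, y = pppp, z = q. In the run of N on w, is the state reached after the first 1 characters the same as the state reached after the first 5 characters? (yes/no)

State sequence: A -q-> D -p-> B -p-> F -p-> B -p-> F

After x (step 1): D. After xy (step 5): F.
They differ (D ≠ F), so y is not a cycle from the state after x; this split is not the one the pumping-lemma construction produces, and pumping y need not keep the string in L(N).

no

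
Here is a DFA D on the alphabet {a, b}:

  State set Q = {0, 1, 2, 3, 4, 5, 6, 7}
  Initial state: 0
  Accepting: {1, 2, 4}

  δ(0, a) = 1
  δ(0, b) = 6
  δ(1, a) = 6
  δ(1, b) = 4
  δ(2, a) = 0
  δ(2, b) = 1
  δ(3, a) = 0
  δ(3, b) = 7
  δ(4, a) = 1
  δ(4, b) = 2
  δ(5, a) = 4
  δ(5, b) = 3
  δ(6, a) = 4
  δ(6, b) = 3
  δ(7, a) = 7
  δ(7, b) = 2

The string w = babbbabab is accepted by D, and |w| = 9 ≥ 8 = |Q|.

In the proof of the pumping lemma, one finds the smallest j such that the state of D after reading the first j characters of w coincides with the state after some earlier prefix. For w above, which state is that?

4

State sequence: 0 -b-> 6 -a-> 4 -b-> 2 -b-> 1 -b-> 4 -a-> 1 -b-> 4 -a-> 1 -b-> 4
First repeat at step 5: 4 was already visited.

The earliest repeat is at step j = 5: D is in 4, which it already visited at step i = 2.
The DFA has 8 states, so the proof of the pumping lemma guarantees a repeated state among the first 8+1 visited; the segment between the two visits is the pumpable y.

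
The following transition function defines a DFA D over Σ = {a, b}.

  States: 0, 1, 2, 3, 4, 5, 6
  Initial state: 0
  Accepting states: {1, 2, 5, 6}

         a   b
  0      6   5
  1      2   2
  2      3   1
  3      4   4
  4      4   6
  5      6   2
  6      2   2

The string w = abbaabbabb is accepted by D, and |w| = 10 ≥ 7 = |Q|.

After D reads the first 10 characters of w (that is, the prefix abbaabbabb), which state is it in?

2

State sequence: 0 -a-> 6 -b-> 2 -b-> 1 -a-> 2 -a-> 3 -b-> 4 -b-> 6 -a-> 2 -b-> 1 -b-> 2

After reading 10 characters, D is in state 2.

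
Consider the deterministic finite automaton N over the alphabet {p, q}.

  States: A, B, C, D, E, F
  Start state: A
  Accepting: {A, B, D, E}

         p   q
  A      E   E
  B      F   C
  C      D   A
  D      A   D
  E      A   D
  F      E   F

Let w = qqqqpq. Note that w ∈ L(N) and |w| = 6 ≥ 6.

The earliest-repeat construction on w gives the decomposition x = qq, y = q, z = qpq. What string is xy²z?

qqqqqpq

xy^2z = qq·q·q·qpq = qqqqqpq.
Reading y = q takes N from D back to D, so after x·y·y the machine is still in D, and z then leads to the accepting state E. Hence qqqqqpq ∈ L(N).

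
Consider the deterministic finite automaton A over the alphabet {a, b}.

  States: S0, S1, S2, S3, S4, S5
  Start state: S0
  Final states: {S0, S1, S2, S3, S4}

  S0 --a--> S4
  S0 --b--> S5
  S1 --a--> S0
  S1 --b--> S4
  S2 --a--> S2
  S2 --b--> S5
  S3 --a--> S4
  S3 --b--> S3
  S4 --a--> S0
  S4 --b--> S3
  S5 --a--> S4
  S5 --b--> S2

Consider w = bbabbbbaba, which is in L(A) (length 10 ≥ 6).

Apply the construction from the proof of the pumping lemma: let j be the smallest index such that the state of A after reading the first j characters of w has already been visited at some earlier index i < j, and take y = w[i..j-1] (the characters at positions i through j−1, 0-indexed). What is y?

a

Run of A on w = b b a b b b b a b a:
  step 0: S0  (start)
  step 1: S5  (read b: S0→S5)
  step 2: S2  (read b: S5→S2)
  step 3: S2  (read a: S2→S2)   ← first repeat (S2 seen earlier)
  step 4: S5  (read b: S2→S5)
  step 5: S2  (read b: S5→S2)
  step 6: S5  (read b: S2→S5)
  step 7: S2  (read b: S5→S2)
  step 8: S2  (read a: S2→S2)
  step 9: S5  (read b: S2→S5)
  step 10: S4  (read a: S5→S4)

So i = 2, j = 3, giving x = w[0:2] = bb, y = w[2:3] = a, z = w[3:10] = bbbbaba.
Check: |xy| = 3 ≤ 6 and |y| = 1 ≥ 1. Reading y takes A from S2 back to S2, so every xyⁱz is accepted.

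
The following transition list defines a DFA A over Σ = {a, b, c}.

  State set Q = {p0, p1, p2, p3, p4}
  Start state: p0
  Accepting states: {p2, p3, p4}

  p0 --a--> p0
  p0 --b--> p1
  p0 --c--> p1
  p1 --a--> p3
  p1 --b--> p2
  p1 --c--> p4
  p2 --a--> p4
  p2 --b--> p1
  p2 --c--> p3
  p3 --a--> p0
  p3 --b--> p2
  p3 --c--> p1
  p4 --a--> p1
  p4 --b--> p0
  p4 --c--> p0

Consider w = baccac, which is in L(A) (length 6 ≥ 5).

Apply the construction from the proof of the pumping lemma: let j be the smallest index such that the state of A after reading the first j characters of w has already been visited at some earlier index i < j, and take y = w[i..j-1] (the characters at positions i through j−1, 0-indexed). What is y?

ac

Run of A on w = b a c c a c:
  step 0: p0  (start)
  step 1: p1  (read b: p0→p1)
  step 2: p3  (read a: p1→p3)
  step 3: p1  (read c: p3→p1)   ← first repeat (p1 seen earlier)
  step 4: p4  (read c: p1→p4)
  step 5: p1  (read a: p4→p1)
  step 6: p4  (read c: p1→p4)

So i = 1, j = 3, giving x = w[0:1] = b, y = w[1:3] = ac, z = w[3:6] = cac.
Check: |xy| = 3 ≤ 5 and |y| = 2 ≥ 1. Reading y takes A from p1 back to p1, so every xyⁱz is accepted.
The DFA has 5 states, so the proof of the pumping lemma guarantees a repeated state among the first 5+1 visited; the segment between the two visits is the pumpable y.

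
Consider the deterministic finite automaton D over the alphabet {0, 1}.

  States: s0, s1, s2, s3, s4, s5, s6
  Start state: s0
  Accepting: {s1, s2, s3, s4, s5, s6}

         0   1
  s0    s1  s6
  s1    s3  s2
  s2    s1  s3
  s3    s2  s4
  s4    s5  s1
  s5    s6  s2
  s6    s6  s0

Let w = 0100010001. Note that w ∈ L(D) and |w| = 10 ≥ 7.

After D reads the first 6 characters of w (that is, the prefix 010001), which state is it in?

Run of D on the first 6 characters of w = 0 1 0 0 0 1:
  step 0: s0  (start)
  step 1: s1  (read 0: s0→s1)
  step 2: s2  (read 1: s1→s2)
  step 3: s1  (read 0: s2→s1)
  step 4: s3  (read 0: s1→s3)
  step 5: s2  (read 0: s3→s2)
  step 6: s3  (read 1: s2→s3)

After reading 6 characters, D is in state s3.

s3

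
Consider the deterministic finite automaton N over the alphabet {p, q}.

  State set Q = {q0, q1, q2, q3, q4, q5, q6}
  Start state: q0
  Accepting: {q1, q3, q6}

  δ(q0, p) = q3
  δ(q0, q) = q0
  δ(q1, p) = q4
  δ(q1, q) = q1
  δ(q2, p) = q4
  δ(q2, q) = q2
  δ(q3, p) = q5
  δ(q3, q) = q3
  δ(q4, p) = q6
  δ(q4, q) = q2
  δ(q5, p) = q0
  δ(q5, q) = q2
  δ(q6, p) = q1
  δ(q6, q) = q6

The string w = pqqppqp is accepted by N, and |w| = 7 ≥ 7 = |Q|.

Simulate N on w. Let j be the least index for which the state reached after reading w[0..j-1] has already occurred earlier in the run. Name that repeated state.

q3

Run of N on w = p q q p p q p:
  step 0: q0  (start)
  step 1: q3  (read p: q0→q3)
  step 2: q3  (read q: q3→q3)   ← first repeat (q3 seen earlier)
  step 3: q3  (read q: q3→q3)
  step 4: q5  (read p: q3→q5)
  step 5: q0  (read p: q5→q0)
  step 6: q0  (read q: q0→q0)
  step 7: q3  (read p: q0→q3)

The earliest repeat is at step j = 2: N is in q3, which it already visited at step i = 1.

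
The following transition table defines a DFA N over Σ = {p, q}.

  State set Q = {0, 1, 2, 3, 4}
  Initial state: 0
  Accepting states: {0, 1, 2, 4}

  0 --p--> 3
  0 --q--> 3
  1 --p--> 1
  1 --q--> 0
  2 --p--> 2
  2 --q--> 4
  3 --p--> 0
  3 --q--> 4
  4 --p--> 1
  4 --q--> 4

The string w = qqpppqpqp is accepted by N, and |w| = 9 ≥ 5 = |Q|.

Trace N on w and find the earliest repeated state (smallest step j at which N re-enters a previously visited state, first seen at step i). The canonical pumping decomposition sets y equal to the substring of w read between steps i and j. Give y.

State sequence: 0 -q-> 3 -q-> 4 -p-> 1 -p-> 1 -p-> 1 -q-> 0 -p-> 3 -q-> 4 -p-> 1
First repeat at step 4: 1 was already visited.

So i = 3, j = 4, giving x = w[0:3] = qqp, y = w[3:4] = p, z = w[4:9] = pqpqp.
Check: |xy| = 4 ≤ 5 and |y| = 1 ≥ 1. Reading y takes N from 1 back to 1, so every xyⁱz is accepted.
With |Q| = 5, pigeonhole forces a state repeat no later than step 5; the substring read between the first and second visits to that state can be pumped.

p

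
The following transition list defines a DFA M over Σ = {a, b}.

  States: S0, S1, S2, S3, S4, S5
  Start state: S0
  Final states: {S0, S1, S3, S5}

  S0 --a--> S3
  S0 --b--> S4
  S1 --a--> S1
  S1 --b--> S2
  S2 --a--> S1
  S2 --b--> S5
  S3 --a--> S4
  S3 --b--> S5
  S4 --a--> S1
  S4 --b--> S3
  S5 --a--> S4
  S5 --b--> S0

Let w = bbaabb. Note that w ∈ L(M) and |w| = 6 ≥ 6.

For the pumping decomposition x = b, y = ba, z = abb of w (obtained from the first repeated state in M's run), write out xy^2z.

bbabaabb

xy^2z = b·ba·ba·abb = bbabaabb.
Reading y = ba takes M from S4 back to S4, so after x·y·y the machine is still in S4, and z then leads to the accepting state S5. Hence bbabaabb ∈ L(M).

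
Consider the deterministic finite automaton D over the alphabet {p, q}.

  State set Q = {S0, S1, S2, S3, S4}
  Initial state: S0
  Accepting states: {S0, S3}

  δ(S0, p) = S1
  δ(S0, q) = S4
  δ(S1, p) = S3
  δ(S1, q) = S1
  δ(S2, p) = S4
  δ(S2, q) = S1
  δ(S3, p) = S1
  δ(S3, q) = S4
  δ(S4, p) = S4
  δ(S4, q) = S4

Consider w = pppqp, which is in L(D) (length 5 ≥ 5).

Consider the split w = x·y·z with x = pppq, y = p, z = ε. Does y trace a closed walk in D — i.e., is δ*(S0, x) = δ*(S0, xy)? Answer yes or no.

Run of D on the first 5 characters of w = p p p q p:
  step 0: S0  (start)
  step 1: S1  (read p: S0→S1)
  step 2: S3  (read p: S1→S3)
  step 3: S1  (read p: S3→S1)
  step 4: S1  (read q: S1→S1)
  step 5: S3  (read p: S1→S3)

After x (step 4): S1. After xy (step 5): S3.
They differ (S1 ≠ S3), so y is not a cycle from the state after x; this split is not the one the pumping-lemma construction produces, and pumping y need not keep the string in L(D).

no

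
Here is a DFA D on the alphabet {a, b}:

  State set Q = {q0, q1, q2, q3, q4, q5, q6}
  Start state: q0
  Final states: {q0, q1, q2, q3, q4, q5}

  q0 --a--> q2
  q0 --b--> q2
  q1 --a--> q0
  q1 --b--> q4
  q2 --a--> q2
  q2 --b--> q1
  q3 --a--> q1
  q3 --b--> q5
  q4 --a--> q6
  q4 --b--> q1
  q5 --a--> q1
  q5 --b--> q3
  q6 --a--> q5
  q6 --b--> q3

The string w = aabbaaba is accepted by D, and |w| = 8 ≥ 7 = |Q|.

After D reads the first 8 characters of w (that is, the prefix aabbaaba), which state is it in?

q1

Run of D on the first 8 characters of w = a a b b a a b a:
  step 0: q0  (start)
  step 1: q2  (read a: q0→q2)
  step 2: q2  (read a: q2→q2)
  step 3: q1  (read b: q2→q1)
  step 4: q4  (read b: q1→q4)
  step 5: q6  (read a: q4→q6)
  step 6: q5  (read a: q6→q5)
  step 7: q3  (read b: q5→q3)
  step 8: q1  (read a: q3→q1)

After reading 8 characters, D is in state q1.
(This kind of state-tracing is the core of the pumping-lemma construction: with 7 states, pigeonhole forces a repeat within the first 7 steps.)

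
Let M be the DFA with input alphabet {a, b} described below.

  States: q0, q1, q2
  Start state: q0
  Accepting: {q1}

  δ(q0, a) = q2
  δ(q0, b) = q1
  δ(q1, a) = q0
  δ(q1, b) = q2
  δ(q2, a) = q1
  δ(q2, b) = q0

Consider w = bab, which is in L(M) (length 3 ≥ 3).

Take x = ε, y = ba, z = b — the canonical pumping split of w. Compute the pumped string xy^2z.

babab

xy^2z = ε·ba·ba·b = babab.
Reading y = ba takes M from q0 back to q0, so after x·y·y the machine is still in q0, and z then leads to the accepting state q1. Hence babab ∈ L(M).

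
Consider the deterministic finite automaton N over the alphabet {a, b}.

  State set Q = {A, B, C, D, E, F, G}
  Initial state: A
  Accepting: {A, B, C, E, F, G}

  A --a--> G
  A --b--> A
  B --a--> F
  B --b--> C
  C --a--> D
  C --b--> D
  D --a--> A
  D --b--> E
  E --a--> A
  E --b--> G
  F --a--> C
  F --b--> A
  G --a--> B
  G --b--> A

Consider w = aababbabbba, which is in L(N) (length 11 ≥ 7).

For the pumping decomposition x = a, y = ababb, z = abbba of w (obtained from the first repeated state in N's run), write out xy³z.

xy^3z = a·ababb·ababb·ababb·abbba = aababbababbababbabbba.
Reading y = ababb takes N from G back to G, so after x·y·y·y the machine is still in G, and z then leads to the accepting state A. Hence aababbababbababbabbba ∈ L(N).

aababbababbababbabbba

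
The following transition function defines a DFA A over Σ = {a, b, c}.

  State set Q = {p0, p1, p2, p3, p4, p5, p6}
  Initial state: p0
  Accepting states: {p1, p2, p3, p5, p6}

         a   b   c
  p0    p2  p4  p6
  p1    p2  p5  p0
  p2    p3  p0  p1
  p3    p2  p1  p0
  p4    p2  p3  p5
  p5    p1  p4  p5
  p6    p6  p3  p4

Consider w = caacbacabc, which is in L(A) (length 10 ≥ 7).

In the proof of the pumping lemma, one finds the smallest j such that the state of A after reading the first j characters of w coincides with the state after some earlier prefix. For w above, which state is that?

p6

Run of A on w = c a a c b a c a b c:
  step 0: p0  (start)
  step 1: p6  (read c: p0→p6)
  step 2: p6  (read a: p6→p6)   ← first repeat (p6 seen earlier)
  step 3: p6  (read a: p6→p6)
  step 4: p4  (read c: p6→p4)
  step 5: p3  (read b: p4→p3)
  step 6: p2  (read a: p3→p2)
  step 7: p1  (read c: p2→p1)
  step 8: p2  (read a: p1→p2)
  step 9: p0  (read b: p2→p0)
  step 10: p6  (read c: p0→p6)

The earliest repeat is at step j = 2: A is in p6, which it already visited at step i = 1.
With |Q| = 7, pigeonhole forces a state repeat no later than step 7; the substring read between the first and second visits to that state can be pumped.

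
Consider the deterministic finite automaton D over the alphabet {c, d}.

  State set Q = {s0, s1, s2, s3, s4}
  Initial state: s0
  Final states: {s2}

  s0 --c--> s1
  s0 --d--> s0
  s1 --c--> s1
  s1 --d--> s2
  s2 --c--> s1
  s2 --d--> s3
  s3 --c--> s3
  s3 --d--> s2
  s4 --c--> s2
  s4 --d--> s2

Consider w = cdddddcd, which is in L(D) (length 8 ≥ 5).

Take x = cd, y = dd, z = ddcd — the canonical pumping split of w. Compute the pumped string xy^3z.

xy^3z = cd·dd·dd·dd·ddcd = cdddddddddcd.
Reading y = dd takes D from s2 back to s2, so after x·y·y·y the machine is still in s2, and z then leads to the accepting state s2. Hence cdddddddddcd ∈ L(D).

cdddddddddcd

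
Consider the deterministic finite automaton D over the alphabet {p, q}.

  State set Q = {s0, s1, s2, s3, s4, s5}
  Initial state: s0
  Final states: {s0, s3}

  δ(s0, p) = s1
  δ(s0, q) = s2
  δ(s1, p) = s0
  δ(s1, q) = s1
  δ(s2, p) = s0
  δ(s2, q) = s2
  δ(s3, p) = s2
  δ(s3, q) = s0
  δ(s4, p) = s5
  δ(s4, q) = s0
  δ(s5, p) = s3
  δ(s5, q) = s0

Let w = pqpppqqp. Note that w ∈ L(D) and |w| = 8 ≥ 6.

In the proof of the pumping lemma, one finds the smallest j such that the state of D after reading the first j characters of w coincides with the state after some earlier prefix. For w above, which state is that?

s1

Run of D on w = p q p p p q q p:
  step 0: s0  (start)
  step 1: s1  (read p: s0→s1)
  step 2: s1  (read q: s1→s1)   ← first repeat (s1 seen earlier)
  step 3: s0  (read p: s1→s0)
  step 4: s1  (read p: s0→s1)
  step 5: s0  (read p: s1→s0)
  step 6: s2  (read q: s0→s2)
  step 7: s2  (read q: s2→s2)
  step 8: s0  (read p: s2→s0)

The earliest repeat is at step j = 2: D is in s1, which it already visited at step i = 1.
The DFA has 6 states, so the proof of the pumping lemma guarantees a repeated state among the first 6+1 visited; the segment between the two visits is the pumpable y.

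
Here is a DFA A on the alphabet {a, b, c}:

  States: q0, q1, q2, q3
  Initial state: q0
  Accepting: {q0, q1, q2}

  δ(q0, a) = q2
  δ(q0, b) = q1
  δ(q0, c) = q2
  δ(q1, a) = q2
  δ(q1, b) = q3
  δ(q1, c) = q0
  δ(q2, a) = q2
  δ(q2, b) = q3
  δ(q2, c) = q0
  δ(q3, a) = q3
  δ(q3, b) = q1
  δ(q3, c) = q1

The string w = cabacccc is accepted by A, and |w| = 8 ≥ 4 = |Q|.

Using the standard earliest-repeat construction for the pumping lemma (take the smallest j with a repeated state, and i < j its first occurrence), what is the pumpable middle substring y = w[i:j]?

Run of A on w = c a b a c c c c:
  step 0: q0  (start)
  step 1: q2  (read c: q0→q2)
  step 2: q2  (read a: q2→q2)   ← first repeat (q2 seen earlier)
  step 3: q3  (read b: q2→q3)
  step 4: q3  (read a: q3→q3)
  step 5: q1  (read c: q3→q1)
  step 6: q0  (read c: q1→q0)
  step 7: q2  (read c: q0→q2)
  step 8: q0  (read c: q2→q0)

So i = 1, j = 2, giving x = w[0:1] = c, y = w[1:2] = a, z = w[2:8] = bacccc.
Check: |xy| = 2 ≤ 4 and |y| = 1 ≥ 1. Reading y takes A from q2 back to q2, so every xyⁱz is accepted.

a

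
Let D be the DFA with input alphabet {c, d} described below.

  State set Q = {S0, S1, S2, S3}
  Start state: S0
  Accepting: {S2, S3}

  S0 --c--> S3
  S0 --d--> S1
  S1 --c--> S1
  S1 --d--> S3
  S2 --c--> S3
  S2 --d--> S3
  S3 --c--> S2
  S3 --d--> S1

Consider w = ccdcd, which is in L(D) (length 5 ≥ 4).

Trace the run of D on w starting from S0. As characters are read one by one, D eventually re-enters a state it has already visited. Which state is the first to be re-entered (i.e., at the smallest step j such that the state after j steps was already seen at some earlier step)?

S3

Run of D on w = c c d c d:
  step 0: S0  (start)
  step 1: S3  (read c: S0→S3)
  step 2: S2  (read c: S3→S2)
  step 3: S3  (read d: S2→S3)   ← first repeat (S3 seen earlier)
  step 4: S2  (read c: S3→S2)
  step 5: S3  (read d: S2→S3)

The earliest repeat is at step j = 3: D is in S3, which it already visited at step i = 1.
With |Q| = 4, pigeonhole forces a state repeat no later than step 4; the substring read between the first and second visits to that state can be pumped.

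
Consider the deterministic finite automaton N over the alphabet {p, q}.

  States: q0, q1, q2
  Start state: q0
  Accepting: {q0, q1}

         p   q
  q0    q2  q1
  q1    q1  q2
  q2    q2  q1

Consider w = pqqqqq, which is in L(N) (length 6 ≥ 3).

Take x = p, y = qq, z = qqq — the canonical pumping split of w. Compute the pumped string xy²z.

pqqqqqqq

xy^2z = p·qq·qq·qqq = pqqqqqqq.
Reading y = qq takes N from q2 back to q2, so after x·y·y the machine is still in q2, and z then leads to the accepting state q1. Hence pqqqqqqq ∈ L(N).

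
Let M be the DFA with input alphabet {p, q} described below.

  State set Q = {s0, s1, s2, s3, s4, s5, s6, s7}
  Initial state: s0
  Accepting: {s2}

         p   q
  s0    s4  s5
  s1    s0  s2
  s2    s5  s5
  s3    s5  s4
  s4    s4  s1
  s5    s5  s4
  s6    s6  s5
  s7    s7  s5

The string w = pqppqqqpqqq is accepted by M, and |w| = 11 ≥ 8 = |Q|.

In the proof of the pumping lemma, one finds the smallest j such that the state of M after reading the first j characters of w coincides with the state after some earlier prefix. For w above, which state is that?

s0

State sequence: s0 -p-> s4 -q-> s1 -p-> s0 -p-> s4 -q-> s1 -q-> s2 -q-> s5 -p-> s5 -q-> s4 -q-> s1 -q-> s2
First repeat at step 3: s0 was already visited.

The earliest repeat is at step j = 3: M is in s0, which it already visited at step i = 0.
The DFA has 8 states, so the proof of the pumping lemma guarantees a repeated state among the first 8+1 visited; the segment between the two visits is the pumpable y.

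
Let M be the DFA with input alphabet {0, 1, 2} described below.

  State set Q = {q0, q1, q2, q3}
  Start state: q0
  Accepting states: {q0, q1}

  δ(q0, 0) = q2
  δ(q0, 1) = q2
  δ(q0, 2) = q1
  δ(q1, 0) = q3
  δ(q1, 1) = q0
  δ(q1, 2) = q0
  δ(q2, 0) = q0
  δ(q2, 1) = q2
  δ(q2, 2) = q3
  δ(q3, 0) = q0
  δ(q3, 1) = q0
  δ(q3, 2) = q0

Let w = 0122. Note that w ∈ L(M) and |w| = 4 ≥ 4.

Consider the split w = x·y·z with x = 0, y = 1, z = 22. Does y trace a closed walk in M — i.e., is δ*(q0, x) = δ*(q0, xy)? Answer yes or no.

Run of M on the first 2 characters of w = 0 1:
  step 0: q0  (start)
  step 1: q2  (read 0: q0→q2)
  step 2: q2  (read 1: q2→q2)

After x (step 1): q2. After xy (step 2): q2.
They match, so y = 1 drives M around a cycle from q2 back to itself; pumping y any number of times keeps M in q2 before reading z, and xyⁱz ∈ L(M) for every i ≥ 0.

yes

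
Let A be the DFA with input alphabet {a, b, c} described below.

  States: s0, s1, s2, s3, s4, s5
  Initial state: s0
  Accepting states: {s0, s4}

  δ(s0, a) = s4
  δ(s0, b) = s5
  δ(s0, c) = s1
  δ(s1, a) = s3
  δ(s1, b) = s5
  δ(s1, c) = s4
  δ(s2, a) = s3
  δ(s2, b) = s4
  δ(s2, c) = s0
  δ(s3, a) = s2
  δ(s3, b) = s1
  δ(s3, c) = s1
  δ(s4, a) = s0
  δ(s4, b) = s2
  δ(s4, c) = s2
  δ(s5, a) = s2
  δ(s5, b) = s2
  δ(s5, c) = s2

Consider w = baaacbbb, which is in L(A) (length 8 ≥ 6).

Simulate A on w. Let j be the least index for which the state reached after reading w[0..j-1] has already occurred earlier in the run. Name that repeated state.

State sequence: s0 -b-> s5 -a-> s2 -a-> s3 -a-> s2 -c-> s0 -b-> s5 -b-> s2 -b-> s4
First repeat at step 4: s2 was already visited.

The earliest repeat is at step j = 4: A is in s2, which it already visited at step i = 2.
Pumping length from the standard proof: p = 6 (the number of states). The repeated state found above gives |xy| = j ≤ 6 and |y| = j − i ≥ 1.

s2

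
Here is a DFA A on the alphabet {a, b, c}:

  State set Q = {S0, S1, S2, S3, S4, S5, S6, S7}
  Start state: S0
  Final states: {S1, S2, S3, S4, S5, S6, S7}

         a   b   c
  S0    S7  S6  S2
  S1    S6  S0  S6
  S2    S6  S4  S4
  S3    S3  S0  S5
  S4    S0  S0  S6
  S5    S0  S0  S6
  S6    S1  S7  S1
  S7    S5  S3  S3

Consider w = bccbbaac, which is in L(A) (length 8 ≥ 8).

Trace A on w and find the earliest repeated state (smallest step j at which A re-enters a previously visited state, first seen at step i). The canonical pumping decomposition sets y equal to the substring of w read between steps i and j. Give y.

cc

State sequence: S0 -b-> S6 -c-> S1 -c-> S6 -b-> S7 -b-> S3 -a-> S3 -a-> S3 -c-> S5
First repeat at step 3: S6 was already visited.

So i = 1, j = 3, giving x = w[0:1] = b, y = w[1:3] = cc, z = w[3:8] = bbaac.
Check: |xy| = 3 ≤ 8 and |y| = 2 ≥ 1. Reading y takes A from S6 back to S6, so every xyⁱz is accepted.
Pumping length from the standard proof: p = 8 (the number of states). The repeated state found above gives |xy| = j ≤ 8 and |y| = j − i ≥ 1.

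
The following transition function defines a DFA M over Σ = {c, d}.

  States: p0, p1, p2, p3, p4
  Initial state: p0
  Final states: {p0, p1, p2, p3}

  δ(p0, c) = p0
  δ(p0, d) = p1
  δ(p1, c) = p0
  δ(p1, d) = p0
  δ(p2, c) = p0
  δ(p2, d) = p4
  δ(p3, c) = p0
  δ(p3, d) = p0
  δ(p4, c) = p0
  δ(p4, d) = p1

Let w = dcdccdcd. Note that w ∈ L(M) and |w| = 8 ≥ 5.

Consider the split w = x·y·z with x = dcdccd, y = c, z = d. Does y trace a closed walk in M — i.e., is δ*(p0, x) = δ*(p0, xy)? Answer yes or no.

Run of M on the first 7 characters of w = d c d c c d c:
  step 0: p0  (start)
  step 1: p1  (read d: p0→p1)
  step 2: p0  (read c: p1→p0)
  step 3: p1  (read d: p0→p1)
  step 4: p0  (read c: p1→p0)
  step 5: p0  (read c: p0→p0)
  step 6: p1  (read d: p0→p1)
  step 7: p0  (read c: p1→p0)

After x (step 6): p1. After xy (step 7): p0.
They differ (p1 ≠ p0), so y is not a cycle from the state after x; this split is not the one the pumping-lemma construction produces, and pumping y need not keep the string in L(M).

no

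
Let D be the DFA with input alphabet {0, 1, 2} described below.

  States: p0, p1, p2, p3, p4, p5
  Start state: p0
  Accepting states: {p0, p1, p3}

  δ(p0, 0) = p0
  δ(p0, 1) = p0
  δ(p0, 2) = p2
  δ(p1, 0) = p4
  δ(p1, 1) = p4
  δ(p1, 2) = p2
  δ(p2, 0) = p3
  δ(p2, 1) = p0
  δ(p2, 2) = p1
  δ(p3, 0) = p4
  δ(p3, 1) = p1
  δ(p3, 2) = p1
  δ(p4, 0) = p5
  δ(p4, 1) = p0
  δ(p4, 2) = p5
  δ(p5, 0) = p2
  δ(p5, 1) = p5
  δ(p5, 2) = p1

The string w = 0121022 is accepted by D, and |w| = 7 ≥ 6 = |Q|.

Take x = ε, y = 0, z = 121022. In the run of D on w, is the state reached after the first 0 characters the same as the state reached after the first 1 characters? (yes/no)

yes

Run of D on the first 1 characters of w = 0:
  step 0: p0  (start)
  step 1: p0  (read 0: p0→p0)

After x (step 0): p0. After xy (step 1): p0.
They match, so y = 0 drives D around a cycle from p0 back to itself; pumping y any number of times keeps D in p0 before reading z, and xyⁱz ∈ L(D) for every i ≥ 0.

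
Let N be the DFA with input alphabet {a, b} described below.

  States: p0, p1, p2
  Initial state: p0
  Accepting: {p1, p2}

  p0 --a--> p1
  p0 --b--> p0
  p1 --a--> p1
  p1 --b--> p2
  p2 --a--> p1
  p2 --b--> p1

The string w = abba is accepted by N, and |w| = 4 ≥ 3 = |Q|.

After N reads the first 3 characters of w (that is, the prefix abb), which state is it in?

p1

Run of N on the first 3 characters of w = a b b:
  step 0: p0  (start)
  step 1: p1  (read a: p0→p1)
  step 2: p2  (read b: p1→p2)
  step 3: p1  (read b: p2→p1)

After reading 3 characters, N is in state p1.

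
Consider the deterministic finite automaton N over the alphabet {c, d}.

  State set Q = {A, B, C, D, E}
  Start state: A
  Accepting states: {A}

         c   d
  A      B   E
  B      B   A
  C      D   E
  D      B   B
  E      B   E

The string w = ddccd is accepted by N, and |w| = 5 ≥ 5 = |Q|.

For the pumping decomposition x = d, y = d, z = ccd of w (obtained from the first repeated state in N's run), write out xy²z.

dddccd

xy^2z = d·d·d·ccd = dddccd.
Reading y = d takes N from E back to E, so after x·y·y the machine is still in E, and z then leads to the accepting state A. Hence dddccd ∈ L(N).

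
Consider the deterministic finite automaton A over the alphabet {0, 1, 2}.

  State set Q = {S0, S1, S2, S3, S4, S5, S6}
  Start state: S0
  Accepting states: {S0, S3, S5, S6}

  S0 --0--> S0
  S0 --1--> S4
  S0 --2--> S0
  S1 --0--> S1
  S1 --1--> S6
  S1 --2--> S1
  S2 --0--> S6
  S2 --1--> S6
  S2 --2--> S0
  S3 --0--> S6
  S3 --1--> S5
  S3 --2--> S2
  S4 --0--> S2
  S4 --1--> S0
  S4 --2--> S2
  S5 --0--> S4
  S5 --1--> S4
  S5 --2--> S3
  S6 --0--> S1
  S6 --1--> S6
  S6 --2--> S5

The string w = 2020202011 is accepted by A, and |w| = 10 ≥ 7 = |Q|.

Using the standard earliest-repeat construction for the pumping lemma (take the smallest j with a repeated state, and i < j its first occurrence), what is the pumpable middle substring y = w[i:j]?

2

Run of A on w = 2 0 2 0 2 0 2 0 1 1:
  step 0: S0  (start)
  step 1: S0  (read 2: S0→S0)   ← first repeat (S0 seen earlier)
  step 2: S0  (read 0: S0→S0)
  step 3: S0  (read 2: S0→S0)
  step 4: S0  (read 0: S0→S0)
  step 5: S0  (read 2: S0→S0)
  step 6: S0  (read 0: S0→S0)
  step 7: S0  (read 2: S0→S0)
  step 8: S0  (read 0: S0→S0)
  step 9: S4  (read 1: S0→S4)
  step 10: S0  (read 1: S4→S0)

So i = 0, j = 1, giving x = w[0:0] = ε, y = w[0:1] = 2, z = w[1:10] = 020202011.
Check: |xy| = 1 ≤ 7 and |y| = 1 ≥ 1. Reading y takes A from S0 back to S0, so every xyⁱz is accepted.
Since A has 7 states, any run of length ≥ 7 visits 7+1 states, so by pigeonhole some state repeats within the first 7 steps — that repeat gives the pumpable loop.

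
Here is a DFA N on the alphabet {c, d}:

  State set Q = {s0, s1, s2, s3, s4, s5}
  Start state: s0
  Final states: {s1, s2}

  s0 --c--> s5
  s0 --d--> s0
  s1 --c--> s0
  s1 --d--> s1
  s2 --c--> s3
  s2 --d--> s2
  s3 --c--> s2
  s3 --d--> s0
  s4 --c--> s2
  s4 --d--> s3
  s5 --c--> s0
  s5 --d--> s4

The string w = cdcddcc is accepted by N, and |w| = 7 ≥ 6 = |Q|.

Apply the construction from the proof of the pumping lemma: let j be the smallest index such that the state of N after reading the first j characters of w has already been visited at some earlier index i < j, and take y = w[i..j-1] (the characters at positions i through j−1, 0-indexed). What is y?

d

State sequence: s0 -c-> s5 -d-> s4 -c-> s2 -d-> s2 -d-> s2 -c-> s3 -c-> s2
First repeat at step 4: s2 was already visited.

So i = 3, j = 4, giving x = w[0:3] = cdc, y = w[3:4] = d, z = w[4:7] = dcc.
Check: |xy| = 4 ≤ 6 and |y| = 1 ≥ 1. Reading y takes N from s2 back to s2, so every xyⁱz is accepted.
Since N has 6 states, any run of length ≥ 6 visits 6+1 states, so by pigeonhole some state repeats within the first 6 steps — that repeat gives the pumpable loop.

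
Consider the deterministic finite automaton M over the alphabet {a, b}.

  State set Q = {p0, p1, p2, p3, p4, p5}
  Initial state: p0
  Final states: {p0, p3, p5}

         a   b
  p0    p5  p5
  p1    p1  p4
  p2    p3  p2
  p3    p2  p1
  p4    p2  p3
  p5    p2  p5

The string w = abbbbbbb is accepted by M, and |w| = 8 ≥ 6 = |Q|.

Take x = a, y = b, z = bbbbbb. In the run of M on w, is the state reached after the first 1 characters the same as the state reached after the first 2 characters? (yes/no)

State sequence: p0 -a-> p5 -b-> p5

After x (step 1): p5. After xy (step 2): p5.
They match, so y = b drives M around a cycle from p5 back to itself; pumping y any number of times keeps M in p5 before reading z, and xyⁱz ∈ L(M) for every i ≥ 0.

yes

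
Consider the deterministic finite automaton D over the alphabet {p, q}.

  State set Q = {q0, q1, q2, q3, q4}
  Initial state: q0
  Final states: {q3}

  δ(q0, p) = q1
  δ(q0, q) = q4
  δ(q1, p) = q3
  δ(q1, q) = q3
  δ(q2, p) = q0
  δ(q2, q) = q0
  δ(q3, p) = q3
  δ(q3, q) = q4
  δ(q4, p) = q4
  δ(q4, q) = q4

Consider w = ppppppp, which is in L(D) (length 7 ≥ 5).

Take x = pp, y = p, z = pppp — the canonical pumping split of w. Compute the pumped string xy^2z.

xy^2z = pp·p·p·pppp = pppppppp.
Reading y = p takes D from q3 back to q3, so after x·y·y the machine is still in q3, and z then leads to the accepting state q3. Hence pppppppp ∈ L(D).

pppppppp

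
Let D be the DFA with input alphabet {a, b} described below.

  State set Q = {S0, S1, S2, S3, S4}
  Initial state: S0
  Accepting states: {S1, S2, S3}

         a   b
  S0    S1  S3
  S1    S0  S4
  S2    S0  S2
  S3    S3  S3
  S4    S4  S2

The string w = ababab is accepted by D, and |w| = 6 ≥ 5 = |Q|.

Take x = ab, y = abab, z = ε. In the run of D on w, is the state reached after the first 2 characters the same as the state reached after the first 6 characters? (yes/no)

State sequence: S0 -a-> S1 -b-> S4 -a-> S4 -b-> S2 -a-> S0 -b-> S3

After x (step 2): S4. After xy (step 6): S3.
They differ (S4 ≠ S3), so y is not a cycle from the state after x; this split is not the one the pumping-lemma construction produces, and pumping y need not keep the string in L(D).

no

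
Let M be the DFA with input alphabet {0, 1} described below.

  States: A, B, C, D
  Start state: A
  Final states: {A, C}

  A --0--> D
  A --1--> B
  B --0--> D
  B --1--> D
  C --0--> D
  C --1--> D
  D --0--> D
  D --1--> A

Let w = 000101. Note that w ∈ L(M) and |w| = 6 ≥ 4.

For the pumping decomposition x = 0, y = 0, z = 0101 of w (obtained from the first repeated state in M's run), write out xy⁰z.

xy⁰z = xz = 0·0101 = 00101.
Reading y = 0 takes M from D back to D, so after x the machine is still in D, and z then leads to the accepting state A. Hence 00101 ∈ L(M).

00101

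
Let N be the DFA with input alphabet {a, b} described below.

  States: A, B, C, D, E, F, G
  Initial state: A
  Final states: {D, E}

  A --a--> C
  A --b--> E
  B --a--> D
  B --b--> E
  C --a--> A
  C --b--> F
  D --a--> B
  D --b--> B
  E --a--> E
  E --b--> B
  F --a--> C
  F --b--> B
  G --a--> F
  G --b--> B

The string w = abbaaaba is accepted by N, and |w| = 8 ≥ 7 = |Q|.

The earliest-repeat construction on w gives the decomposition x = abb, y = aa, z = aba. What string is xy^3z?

abbaaaaaaaba

xy^3z = abb·aa·aa·aa·aba = abbaaaaaaaba.
Reading y = aa takes N from B back to B, so after x·y·y·y the machine is still in B, and z then leads to the accepting state D. Hence abbaaaaaaaba ∈ L(N).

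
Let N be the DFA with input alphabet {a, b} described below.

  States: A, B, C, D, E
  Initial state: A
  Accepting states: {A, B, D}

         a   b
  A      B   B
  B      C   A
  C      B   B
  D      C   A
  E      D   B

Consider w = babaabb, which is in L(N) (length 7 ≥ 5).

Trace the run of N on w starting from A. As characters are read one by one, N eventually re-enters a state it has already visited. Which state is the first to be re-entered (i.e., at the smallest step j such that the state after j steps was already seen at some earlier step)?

State sequence: A -b-> B -a-> C -b-> B -a-> C -a-> B -b-> A -b-> B
First repeat at step 3: B was already visited.

The earliest repeat is at step j = 3: N is in B, which it already visited at step i = 1.

B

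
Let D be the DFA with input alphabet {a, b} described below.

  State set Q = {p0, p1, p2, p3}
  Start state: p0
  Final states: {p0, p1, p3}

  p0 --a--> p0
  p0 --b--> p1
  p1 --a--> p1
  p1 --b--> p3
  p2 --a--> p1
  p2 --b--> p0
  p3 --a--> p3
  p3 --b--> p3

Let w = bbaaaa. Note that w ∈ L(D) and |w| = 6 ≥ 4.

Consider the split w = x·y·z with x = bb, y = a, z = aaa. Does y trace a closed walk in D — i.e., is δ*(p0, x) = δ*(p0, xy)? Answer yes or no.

State sequence: p0 -b-> p1 -b-> p3 -a-> p3

After x (step 2): p3. After xy (step 3): p3.
They match, so y = a drives D around a cycle from p3 back to itself; pumping y any number of times keeps D in p3 before reading z, and xyⁱz ∈ L(D) for every i ≥ 0.

yes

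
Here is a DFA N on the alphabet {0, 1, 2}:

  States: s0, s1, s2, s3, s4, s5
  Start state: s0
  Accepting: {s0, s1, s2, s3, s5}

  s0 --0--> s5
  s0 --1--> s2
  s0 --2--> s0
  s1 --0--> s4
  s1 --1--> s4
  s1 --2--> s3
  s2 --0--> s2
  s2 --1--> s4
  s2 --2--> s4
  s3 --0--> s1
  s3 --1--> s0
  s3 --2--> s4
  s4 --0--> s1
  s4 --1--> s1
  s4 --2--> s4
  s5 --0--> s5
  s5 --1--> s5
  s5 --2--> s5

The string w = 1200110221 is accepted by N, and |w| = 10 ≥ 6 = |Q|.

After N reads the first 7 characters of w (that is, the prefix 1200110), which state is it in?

s1

State sequence: s0 -1-> s2 -2-> s4 -0-> s1 -0-> s4 -1-> s1 -1-> s4 -0-> s1

After reading 7 characters, N is in state s1.
(This kind of state-tracing is the core of the pumping-lemma construction: with 6 states, pigeonhole forces a repeat within the first 6 steps.)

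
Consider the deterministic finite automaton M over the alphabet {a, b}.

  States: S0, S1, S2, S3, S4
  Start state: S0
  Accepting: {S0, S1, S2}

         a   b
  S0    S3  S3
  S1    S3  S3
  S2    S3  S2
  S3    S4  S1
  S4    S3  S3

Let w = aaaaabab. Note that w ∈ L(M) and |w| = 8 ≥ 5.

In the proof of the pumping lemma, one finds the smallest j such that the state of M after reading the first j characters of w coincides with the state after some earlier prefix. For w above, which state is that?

S3

State sequence: S0 -a-> S3 -a-> S4 -a-> S3 -a-> S4 -a-> S3 -b-> S1 -a-> S3 -b-> S1
First repeat at step 3: S3 was already visited.

The earliest repeat is at step j = 3: M is in S3, which it already visited at step i = 1.
The DFA has 5 states, so the proof of the pumping lemma guarantees a repeated state among the first 5+1 visited; the segment between the two visits is the pumpable y.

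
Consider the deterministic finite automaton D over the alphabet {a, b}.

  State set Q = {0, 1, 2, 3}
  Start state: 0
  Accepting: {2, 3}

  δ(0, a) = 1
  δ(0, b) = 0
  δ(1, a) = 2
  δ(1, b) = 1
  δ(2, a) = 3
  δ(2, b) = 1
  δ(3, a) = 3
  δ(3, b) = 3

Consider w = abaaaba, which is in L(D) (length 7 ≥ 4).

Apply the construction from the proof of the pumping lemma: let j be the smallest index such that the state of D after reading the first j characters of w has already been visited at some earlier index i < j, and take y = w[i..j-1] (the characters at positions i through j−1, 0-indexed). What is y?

Run of D on w = a b a a a b a:
  step 0: 0  (start)
  step 1: 1  (read a: 0→1)
  step 2: 1  (read b: 1→1)   ← first repeat (1 seen earlier)
  step 3: 2  (read a: 1→2)
  step 4: 3  (read a: 2→3)
  step 5: 3  (read a: 3→3)
  step 6: 3  (read b: 3→3)
  step 7: 3  (read a: 3→3)

So i = 1, j = 2, giving x = w[0:1] = a, y = w[1:2] = b, z = w[2:7] = aaaba.
Check: |xy| = 2 ≤ 4 and |y| = 1 ≥ 1. Reading y takes D from 1 back to 1, so every xyⁱz is accepted.
The DFA has 4 states, so the proof of the pumping lemma guarantees a repeated state among the first 4+1 visited; the segment between the two visits is the pumpable y.

b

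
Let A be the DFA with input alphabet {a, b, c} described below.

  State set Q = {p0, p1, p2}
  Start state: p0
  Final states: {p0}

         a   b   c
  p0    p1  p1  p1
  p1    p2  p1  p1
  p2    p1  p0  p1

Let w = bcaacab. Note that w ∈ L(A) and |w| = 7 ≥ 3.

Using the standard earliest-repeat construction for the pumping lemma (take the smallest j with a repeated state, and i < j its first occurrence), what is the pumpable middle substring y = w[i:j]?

State sequence: p0 -b-> p1 -c-> p1 -a-> p2 -a-> p1 -c-> p1 -a-> p2 -b-> p0
First repeat at step 2: p1 was already visited.

So i = 1, j = 2, giving x = w[0:1] = b, y = w[1:2] = c, z = w[2:7] = aacab.
Check: |xy| = 2 ≤ 3 and |y| = 1 ≥ 1. Reading y takes A from p1 back to p1, so every xyⁱz is accepted.

c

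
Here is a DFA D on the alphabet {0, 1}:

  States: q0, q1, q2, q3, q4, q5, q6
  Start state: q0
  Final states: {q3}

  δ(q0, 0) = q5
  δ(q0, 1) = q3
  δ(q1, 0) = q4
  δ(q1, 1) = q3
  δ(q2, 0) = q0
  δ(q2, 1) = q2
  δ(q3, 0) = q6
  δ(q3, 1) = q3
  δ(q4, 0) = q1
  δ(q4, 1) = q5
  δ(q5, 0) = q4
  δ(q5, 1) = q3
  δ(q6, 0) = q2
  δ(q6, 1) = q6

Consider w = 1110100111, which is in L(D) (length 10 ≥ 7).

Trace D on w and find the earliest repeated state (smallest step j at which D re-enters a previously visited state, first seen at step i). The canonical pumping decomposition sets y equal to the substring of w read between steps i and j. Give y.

1

Run of D on w = 1 1 1 0 1 0 0 1 1 1:
  step 0: q0  (start)
  step 1: q3  (read 1: q0→q3)
  step 2: q3  (read 1: q3→q3)   ← first repeat (q3 seen earlier)
  step 3: q3  (read 1: q3→q3)
  step 4: q6  (read 0: q3→q6)
  step 5: q6  (read 1: q6→q6)
  step 6: q2  (read 0: q6→q2)
  step 7: q0  (read 0: q2→q0)
  step 8: q3  (read 1: q0→q3)
  step 9: q3  (read 1: q3→q3)
  step 10: q3  (read 1: q3→q3)

So i = 1, j = 2, giving x = w[0:1] = 1, y = w[1:2] = 1, z = w[2:10] = 10100111.
Check: |xy| = 2 ≤ 7 and |y| = 1 ≥ 1. Reading y takes D from q3 back to q3, so every xyⁱz is accepted.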